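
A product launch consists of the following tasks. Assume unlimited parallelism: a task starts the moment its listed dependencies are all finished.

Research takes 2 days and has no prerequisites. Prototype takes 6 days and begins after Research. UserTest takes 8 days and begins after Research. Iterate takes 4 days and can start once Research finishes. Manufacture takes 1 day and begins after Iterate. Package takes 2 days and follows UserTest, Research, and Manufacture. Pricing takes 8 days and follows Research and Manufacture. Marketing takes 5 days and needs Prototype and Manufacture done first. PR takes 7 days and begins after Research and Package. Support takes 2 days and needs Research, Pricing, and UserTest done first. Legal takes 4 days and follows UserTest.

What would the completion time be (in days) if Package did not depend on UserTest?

With the dependency in place, Research→UserTest→Package→PR = 2+8+2+7 = 19 sets the finish at 19 days.
Without UserTest→Package, Package's earliest start moves from 10 to 7.
After: Research→Iterate→Manufacture→Pricing→Support = 2+4+1+8+2 = 17 → 17 days.

17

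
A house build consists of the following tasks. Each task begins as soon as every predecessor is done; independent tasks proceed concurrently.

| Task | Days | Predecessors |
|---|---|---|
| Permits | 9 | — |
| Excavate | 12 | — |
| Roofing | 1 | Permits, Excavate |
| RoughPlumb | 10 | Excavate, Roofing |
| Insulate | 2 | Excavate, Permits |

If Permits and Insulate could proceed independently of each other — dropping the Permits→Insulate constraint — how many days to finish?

Before: longest chain Excavate→Roofing→RoughPlumb = 12+1+10 = 23, finish 23.
Dropping Permits→Insulate doesn't change Insulate's earliest start (12); another predecessor still binds.
After: Excavate→Roofing→RoughPlumb = 12+1+10 = 23 → 23 days.

23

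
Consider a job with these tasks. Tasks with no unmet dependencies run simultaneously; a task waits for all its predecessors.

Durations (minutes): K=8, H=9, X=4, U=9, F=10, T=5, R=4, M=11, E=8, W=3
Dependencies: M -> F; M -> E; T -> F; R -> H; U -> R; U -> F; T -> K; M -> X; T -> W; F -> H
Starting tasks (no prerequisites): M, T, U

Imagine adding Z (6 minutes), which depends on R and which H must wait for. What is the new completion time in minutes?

Originally the job takes 30 minutes.
With Z inserted, H now waits for max(F, R, Z).
New critical path: M→F→H = 11+10+9 = 30 ⇒ 30 minutes.

30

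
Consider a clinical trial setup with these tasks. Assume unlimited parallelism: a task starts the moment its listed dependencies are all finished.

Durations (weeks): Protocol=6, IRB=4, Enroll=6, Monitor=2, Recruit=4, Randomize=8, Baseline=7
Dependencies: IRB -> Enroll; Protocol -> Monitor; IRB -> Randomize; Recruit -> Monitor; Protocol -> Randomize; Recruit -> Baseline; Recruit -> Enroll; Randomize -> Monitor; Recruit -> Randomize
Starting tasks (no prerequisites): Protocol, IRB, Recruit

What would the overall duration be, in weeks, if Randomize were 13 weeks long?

21

Critical path before the change: Protocol→Randomize→Monitor = 6+8+2 = 16 giving 16 weeks.
Randomize is on the critical path; changing it to 13 makes that path 21 weeks.
The critical path is still Protocol→Randomize→Monitor; finish is now 21 weeks.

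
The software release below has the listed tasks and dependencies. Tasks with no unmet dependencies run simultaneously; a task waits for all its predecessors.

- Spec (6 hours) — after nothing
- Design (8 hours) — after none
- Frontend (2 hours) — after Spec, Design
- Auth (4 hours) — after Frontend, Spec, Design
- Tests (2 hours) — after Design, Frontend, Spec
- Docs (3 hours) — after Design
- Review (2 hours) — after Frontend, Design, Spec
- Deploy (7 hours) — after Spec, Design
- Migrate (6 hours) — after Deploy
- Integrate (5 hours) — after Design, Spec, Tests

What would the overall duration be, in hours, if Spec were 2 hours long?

Critical path before the change: Design→Deploy→Migrate = 8+7+6 = 21 giving 21 hours.
Spec is off the critical path — its longest chain is 19 hours, giving 2 of slack.
The critical path is still Design→Deploy→Migrate; finish is now 21 hours.

21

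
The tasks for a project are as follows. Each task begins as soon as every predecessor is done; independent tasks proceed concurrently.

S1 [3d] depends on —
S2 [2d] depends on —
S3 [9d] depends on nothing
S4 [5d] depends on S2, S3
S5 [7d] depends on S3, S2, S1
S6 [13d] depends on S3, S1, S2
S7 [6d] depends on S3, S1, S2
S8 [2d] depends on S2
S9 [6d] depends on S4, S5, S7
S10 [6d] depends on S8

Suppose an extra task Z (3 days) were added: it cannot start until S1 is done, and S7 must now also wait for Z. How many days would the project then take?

Originally the project takes 22 days.
With Z inserted, S7 now waits for max(S3, S1, S2, Z).
New critical path: S3→S5→S9 = 9+7+6 = 22 ⇒ 22 days.

22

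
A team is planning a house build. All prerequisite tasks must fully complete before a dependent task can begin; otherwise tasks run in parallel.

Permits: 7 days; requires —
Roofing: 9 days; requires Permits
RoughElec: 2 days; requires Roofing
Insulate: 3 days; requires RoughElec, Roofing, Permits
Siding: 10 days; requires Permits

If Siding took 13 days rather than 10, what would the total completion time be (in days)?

Baseline: Permits→Roofing→RoughElec→Insulate = 7+9+2+3 = 21 → 21 days.
Siding has 4 days of float (longest path through it is 17).
No other chain overtakes it, so the finish is 21 days.

21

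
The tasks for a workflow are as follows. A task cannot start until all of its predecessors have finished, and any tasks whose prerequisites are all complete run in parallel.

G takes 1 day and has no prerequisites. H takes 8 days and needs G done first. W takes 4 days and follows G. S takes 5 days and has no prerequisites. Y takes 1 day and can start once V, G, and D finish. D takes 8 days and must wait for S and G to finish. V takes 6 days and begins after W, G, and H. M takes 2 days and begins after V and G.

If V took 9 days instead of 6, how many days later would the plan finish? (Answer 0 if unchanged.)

The binding path is G→H→V→M = 1+8+6+2 = 17; finish at 17 days.
V lies on that path, so at 9 days the path becomes 20 days.
No other chain overtakes it, so the finish is 20 days.
Change in finish: 20 − 17 = +3 days.

3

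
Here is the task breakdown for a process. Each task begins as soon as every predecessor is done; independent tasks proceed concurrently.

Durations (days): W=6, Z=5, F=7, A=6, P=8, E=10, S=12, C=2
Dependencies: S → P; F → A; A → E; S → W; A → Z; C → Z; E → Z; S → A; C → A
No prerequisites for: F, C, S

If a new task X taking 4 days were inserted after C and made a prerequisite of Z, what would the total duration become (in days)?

33

Originally the process takes 33 days.
With X inserted, Z now waits for max(A, E, C, X).
New critical path: S→A→E→Z = 12+6+10+5 = 33 ⇒ 33 days.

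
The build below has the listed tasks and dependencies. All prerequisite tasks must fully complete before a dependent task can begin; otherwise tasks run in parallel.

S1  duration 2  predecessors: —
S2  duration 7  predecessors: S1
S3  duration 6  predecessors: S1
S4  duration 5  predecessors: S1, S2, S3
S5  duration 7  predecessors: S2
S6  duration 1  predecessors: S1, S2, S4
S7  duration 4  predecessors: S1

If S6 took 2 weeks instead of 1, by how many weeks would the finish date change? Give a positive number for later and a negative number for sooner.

Baseline: S1→S2→S5 = 2+7+7 = 16 → 16 weeks.
S6 has 1 week of float (longest path through it is 15).
The binding chain switches to S1→S2→S4→S6 = 2+7+5+2 = 16; finish 16 weeks.
Change in finish: 16 − 16 = +0 weeks.

0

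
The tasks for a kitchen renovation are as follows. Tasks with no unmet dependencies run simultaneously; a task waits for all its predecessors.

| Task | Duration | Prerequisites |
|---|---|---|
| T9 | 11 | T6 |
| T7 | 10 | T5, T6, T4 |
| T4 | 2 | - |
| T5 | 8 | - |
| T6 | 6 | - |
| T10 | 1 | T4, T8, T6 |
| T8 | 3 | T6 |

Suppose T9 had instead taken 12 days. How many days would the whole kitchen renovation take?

Actual critical path: T5→T7 = 8+10 = 18 ⇒ 18 days.
T9 is off the critical path — its longest chain is 17 days, giving 1 of slack.
The critical path is still T5→T7; finish is now 18 days.

18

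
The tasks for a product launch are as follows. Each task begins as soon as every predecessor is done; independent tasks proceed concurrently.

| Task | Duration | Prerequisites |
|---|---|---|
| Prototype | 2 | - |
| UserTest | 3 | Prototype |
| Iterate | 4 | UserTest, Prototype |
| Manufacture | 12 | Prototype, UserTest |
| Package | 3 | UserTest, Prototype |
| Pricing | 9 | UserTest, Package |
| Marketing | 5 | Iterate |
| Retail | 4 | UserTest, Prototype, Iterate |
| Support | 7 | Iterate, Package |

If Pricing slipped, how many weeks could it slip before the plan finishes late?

The longest chain is Prototype→UserTest→Manufacture = 2+3+12 = 17; overall finish 17 weeks.
The longest chain containing Pricing totals 17 weeks.
Float = 17 − 17 = 0.

0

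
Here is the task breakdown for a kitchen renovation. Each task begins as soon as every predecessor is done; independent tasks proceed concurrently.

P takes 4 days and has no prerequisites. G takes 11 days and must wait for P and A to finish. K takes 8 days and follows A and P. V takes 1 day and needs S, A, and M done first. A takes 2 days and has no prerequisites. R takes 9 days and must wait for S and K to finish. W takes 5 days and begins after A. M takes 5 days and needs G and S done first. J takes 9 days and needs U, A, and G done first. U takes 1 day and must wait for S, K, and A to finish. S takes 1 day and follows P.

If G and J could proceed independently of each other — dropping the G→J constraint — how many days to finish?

With the dependency in place, P→G→J = 4+11+9 = 24 sets the finish at 24 days.
Without G→J, J's earliest start moves from 15 to 13.
New critical path: P→K→U→J = 4+8+1+9 = 22 ⇒ 22 days.

22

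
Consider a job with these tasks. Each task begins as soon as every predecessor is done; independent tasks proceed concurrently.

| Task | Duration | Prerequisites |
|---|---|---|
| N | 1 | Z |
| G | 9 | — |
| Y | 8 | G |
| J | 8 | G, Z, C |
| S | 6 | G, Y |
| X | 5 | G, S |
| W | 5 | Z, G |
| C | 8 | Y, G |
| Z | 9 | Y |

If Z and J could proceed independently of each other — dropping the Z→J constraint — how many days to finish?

Before: longest chain G→Y→Z→J = 9+8+9+8 = 34, finish 34.
Without Z→J, J's earliest start moves from 26 to 25.
New critical path: G→Y→C→J = 9+8+8+8 = 33 ⇒ 33 days.

33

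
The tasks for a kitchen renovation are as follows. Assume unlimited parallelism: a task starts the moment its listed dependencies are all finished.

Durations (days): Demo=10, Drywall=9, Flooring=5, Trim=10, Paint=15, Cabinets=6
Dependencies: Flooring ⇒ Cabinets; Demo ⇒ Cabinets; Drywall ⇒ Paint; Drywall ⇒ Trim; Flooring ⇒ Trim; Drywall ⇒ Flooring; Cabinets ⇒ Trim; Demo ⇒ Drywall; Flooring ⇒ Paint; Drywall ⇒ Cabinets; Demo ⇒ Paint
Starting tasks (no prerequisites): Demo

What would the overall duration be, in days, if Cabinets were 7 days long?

Actual critical path: Demo→Drywall→Flooring→Cabinets→Trim = 10+9+5+6+10 = 40 ⇒ 40 days.
Cabinets lies on that path, so at 7 days the path becomes 41 days.
The critical path is still Demo→Drywall→Flooring→Cabinets→Trim; finish is now 41 days.

41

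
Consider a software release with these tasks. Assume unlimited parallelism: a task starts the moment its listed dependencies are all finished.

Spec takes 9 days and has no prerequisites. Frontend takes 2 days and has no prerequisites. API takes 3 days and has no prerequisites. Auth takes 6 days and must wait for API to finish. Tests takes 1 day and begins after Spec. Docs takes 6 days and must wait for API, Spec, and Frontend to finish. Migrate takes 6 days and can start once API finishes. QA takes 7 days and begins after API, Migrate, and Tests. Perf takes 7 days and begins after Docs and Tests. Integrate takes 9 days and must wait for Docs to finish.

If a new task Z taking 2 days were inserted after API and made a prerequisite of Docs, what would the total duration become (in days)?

24

Originally the schedule takes 24 days.
With Z inserted, Docs now waits for max(API, Spec, Frontend, Z).
New critical path: Spec→Docs→Integrate = 9+6+9 = 24 ⇒ 24 days.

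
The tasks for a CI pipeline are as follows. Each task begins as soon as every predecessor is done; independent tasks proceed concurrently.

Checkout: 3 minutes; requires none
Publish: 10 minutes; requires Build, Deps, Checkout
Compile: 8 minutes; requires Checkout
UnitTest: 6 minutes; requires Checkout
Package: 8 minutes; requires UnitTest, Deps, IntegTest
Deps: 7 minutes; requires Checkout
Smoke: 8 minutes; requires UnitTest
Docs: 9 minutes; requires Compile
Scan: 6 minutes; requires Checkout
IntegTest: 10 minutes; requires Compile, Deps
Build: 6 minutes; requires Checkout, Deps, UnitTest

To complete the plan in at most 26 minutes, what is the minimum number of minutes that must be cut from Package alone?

3

Current finish: 29 minutes; target: 26.
Package is on every critical path, so each minute cut from Package cuts the finish by one (this holds down to a finish of 26).
Need 29 − 26 = 3 minutes off Package → Package becomes 5 minutes, finish becomes 26.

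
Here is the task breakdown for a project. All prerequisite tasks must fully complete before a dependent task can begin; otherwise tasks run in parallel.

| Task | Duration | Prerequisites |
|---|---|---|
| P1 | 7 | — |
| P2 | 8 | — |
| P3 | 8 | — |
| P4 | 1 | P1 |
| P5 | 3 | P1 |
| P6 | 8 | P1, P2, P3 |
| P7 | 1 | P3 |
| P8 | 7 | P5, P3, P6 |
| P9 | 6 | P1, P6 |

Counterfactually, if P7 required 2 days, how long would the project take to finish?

23

As given, the longest chain is P2→P6→P8 = 8+8+7 = 23, so the finish is 23 days.
P7 is off the critical path — its longest chain is 9 days, giving 14 of slack.
That remains the longest chain; total 23 days.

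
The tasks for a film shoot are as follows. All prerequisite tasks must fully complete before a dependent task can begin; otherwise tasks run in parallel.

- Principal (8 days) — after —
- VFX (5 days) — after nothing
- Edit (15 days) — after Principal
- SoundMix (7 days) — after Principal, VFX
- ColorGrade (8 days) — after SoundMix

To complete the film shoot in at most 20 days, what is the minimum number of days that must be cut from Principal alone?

3

Current finish: 23 days; target: 20.
Principal is on every critical path, so each day cut from Principal cuts the finish by one (this holds down to a finish of 20).
Need 23 − 20 = 3 days off Principal → Principal becomes 5 days, finish becomes 20.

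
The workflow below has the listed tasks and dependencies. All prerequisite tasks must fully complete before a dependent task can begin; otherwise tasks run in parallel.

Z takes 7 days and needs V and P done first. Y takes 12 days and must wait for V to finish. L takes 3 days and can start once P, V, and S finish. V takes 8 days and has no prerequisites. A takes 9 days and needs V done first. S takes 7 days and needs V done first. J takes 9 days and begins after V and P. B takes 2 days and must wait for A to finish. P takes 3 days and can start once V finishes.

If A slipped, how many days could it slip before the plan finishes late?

1

V→P→J = 8+3+9 = 20 sets the makespan at 20 days.
Longest path through A: 19 days (earliest finish 17, latest finish 18).
Float = 20 − 19 = 1.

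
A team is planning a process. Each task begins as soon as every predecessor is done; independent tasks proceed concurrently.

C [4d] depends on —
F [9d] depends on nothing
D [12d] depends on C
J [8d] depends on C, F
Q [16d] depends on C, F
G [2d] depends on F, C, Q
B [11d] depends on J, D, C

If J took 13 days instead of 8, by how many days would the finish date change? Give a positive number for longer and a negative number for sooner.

5

Critical path before the change: F→J→B = 9+8+11 = 28 giving 28 days.
J is on the critical path; changing it to 13 makes that path 33 days.
That remains the longest chain; total 33 days.
Change in finish: 33 − 28 = +5 days.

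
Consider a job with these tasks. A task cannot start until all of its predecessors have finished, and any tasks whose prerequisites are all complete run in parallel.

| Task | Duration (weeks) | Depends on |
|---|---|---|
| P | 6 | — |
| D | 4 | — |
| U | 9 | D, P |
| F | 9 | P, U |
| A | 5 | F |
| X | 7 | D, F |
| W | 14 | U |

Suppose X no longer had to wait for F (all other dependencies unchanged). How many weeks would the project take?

Original critical path: P→U→F→X = 6+9+9+7 = 31 ⇒ 31 weeks.
Without F→X, X's earliest start moves from 24 to 4.
The longest chain is now P→U→F→A = 6+9+9+5 = 29, so the project takes 29 weeks.

29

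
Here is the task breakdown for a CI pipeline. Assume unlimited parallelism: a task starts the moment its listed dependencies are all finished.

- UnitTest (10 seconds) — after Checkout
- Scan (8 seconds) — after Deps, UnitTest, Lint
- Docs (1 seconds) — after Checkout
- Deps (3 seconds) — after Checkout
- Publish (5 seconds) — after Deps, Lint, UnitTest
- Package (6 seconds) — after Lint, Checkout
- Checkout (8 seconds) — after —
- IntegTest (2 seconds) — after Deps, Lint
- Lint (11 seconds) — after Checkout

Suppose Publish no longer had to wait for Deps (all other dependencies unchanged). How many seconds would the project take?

Original critical path: Checkout→Lint→Scan = 8+11+8 = 27 ⇒ 27 seconds.
Dropping Deps→Publish doesn't change Publish's earliest start (19); another predecessor still binds.
The longest chain is now Checkout→Lint→Scan = 8+11+8 = 27, so the project takes 27 seconds.

27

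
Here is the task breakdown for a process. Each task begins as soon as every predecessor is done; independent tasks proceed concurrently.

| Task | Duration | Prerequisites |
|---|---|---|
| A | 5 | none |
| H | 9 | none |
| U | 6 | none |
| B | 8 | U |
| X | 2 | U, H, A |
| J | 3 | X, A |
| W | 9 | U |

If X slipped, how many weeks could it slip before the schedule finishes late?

The longest chain is U→W = 6+9 = 15; overall finish 15 weeks.
X finishes as early as 11 and must finish by 12.
So X can slip 12 − 11 = 1 week.

1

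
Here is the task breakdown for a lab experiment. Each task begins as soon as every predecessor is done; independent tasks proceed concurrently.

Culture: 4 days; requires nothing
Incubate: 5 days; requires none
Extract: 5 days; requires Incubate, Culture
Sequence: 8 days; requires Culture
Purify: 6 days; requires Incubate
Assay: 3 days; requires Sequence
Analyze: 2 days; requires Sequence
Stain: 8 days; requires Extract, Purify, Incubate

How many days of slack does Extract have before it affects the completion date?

1

Critical path: Incubate→Purify→Stain = 5+6+8 = 19, so the finish is 19 days.
Extract finishes as early as 10 and must finish by 11.
So Extract can slip 11 − 10 = 1 day.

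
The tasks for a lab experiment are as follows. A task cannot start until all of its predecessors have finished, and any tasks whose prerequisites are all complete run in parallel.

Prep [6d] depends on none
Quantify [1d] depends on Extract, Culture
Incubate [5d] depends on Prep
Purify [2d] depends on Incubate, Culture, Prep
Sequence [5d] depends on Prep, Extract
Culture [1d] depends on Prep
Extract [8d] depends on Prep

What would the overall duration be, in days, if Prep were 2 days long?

Critical path before the change: Prep→Extract→Sequence = 6+8+5 = 19 giving 19 days.
Since Prep is critical, the -4 change carries straight to that chain (now 15 days).
That remains the longest chain; total 15 days.

15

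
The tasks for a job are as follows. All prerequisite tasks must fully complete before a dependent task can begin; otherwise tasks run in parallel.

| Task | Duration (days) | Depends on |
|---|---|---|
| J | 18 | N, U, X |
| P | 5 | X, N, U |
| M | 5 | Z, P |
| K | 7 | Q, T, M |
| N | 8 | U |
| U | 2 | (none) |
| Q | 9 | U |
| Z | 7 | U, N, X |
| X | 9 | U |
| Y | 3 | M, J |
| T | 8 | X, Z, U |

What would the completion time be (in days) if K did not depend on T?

32

Original critical path: U→X→Z→T→K = 2+9+7+8+7 = 33 ⇒ 33 days.
Without T→K, K's earliest start moves from 26 to 23.
The longest chain is now U→X→J→Y = 2+9+18+3 = 32, so the job takes 32 days.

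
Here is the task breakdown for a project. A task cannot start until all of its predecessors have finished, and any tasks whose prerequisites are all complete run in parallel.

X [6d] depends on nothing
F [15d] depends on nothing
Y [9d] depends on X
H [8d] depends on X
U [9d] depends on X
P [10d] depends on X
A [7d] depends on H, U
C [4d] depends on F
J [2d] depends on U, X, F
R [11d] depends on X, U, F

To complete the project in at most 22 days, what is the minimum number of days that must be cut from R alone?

4

Current finish: 26 days; target: 22.
R is on every critical path, so each day cut from R cuts the finish by one (this holds down to a finish of 22).
Need 26 − 22 = 4 days off R → R becomes 7 days, finish becomes 22.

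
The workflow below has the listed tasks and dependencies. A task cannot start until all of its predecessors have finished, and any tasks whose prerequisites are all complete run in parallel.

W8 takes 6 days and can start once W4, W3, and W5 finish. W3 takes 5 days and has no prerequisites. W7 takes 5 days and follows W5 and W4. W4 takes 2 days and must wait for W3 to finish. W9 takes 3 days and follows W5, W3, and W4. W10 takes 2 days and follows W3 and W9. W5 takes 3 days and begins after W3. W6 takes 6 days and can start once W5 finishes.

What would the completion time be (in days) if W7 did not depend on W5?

With the dependency in place, W3→W5→W6 = 5+3+6 = 14 sets the finish at 14 days.
Without W5→W7, W7's earliest start moves from 8 to 7.
New critical path: W3→W5→W6 = 5+3+6 = 14 ⇒ 14 days.

14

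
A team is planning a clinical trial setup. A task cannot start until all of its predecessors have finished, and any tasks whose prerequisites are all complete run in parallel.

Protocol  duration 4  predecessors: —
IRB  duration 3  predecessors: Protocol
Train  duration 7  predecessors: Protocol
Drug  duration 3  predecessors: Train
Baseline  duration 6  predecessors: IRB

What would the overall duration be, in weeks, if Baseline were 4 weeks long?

As given, the longest chain is Protocol→Train→Drug = 4+7+3 = 14, so the finish is 14 weeks.
Baseline has 1 week of float (longest path through it is 13).
No other chain overtakes it, so the finish is 14 weeks.

14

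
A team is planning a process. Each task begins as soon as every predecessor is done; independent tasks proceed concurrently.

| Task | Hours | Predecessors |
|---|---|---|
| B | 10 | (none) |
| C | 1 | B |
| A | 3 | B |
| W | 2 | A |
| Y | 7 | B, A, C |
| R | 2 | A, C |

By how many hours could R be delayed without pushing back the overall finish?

5

The longest chain is B→A→Y = 10+3+7 = 20; overall finish 20 hours.
R finishes as early as 15 and must finish by 20.
So R can slip 20 − 15 = 5 hours.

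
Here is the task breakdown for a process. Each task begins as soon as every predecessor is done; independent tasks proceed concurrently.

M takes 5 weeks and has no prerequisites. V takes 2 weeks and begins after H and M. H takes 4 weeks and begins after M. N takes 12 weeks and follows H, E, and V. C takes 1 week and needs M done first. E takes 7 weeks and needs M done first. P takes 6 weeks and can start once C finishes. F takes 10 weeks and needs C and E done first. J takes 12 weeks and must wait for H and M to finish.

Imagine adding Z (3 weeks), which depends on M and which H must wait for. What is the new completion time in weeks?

Originally the plan takes 24 weeks.
With Z inserted, H now waits for max(M, Z).
New critical path: M→Z→H→V→N = 5+3+4+2+12 = 26 ⇒ 26 weeks.

26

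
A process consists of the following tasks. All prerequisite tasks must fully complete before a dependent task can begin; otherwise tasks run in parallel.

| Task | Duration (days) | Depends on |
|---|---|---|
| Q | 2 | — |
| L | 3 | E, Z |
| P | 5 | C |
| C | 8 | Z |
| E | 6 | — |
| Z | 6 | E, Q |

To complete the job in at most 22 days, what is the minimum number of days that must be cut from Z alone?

Current finish: 25 days; target: 22.
Z is on every critical path, so each day cut from Z cuts the finish by one (this holds down to a finish of 20).
Need 25 − 22 = 3 days off Z → Z becomes 3 days, finish becomes 22.

3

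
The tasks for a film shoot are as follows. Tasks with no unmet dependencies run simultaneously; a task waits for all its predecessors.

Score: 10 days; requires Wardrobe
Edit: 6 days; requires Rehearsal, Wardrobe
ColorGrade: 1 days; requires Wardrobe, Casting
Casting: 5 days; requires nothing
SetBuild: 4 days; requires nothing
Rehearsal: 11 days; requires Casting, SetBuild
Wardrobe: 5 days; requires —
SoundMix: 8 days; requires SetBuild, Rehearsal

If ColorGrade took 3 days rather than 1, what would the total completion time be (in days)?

24

As given, the longest chain is Casting→Rehearsal→SoundMix = 5+11+8 = 24, so the finish is 24 days.
ColorGrade has 18 days of float (longest path through it is 6).
That remains the longest chain; total 24 days.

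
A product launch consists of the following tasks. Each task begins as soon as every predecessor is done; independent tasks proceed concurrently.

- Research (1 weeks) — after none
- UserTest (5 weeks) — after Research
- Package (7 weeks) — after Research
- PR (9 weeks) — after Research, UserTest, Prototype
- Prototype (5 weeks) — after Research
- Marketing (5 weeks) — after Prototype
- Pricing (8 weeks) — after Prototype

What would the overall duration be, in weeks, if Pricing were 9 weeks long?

15

Actual critical path: Research→Prototype→PR = 1+5+9 = 15 ⇒ 15 weeks.
Pricing has 1 week of float (longest path through it is 14).
New critical path: Research→Prototype→Pricing = 1+5+9 = 15 ⇒ 15 weeks.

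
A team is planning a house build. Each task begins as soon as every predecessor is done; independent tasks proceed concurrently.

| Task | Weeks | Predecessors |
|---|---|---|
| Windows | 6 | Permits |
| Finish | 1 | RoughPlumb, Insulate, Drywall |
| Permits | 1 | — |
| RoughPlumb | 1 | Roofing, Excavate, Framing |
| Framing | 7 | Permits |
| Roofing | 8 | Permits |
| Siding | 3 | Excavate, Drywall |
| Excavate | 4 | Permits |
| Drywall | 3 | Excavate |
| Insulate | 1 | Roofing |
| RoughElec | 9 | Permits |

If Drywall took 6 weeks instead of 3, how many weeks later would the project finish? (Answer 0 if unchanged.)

Critical path before the change: Permits→Excavate→Drywall→Siding = 1+4+3+3 = 11 giving 11 weeks.
Drywall lies on that path, so at 6 weeks the path becomes 14 weeks.
The critical path is still Permits→Excavate→Drywall→Siding; finish is now 14 weeks.
Change in finish: 14 − 11 = +3 weeks.

3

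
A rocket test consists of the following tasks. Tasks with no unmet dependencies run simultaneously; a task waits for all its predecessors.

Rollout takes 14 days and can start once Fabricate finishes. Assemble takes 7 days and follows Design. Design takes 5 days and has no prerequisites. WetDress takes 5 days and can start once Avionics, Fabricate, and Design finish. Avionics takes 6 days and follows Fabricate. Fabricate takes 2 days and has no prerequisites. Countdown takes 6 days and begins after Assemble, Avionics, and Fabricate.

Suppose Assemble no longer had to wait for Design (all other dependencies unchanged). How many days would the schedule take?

16

Before: longest chain Design→Assemble→Countdown = 5+7+6 = 18, finish 18.
Without Design→Assemble, Assemble's earliest start moves from 5 to 0.
After: Fabricate→Rollout = 2+14 = 16 → 16 days.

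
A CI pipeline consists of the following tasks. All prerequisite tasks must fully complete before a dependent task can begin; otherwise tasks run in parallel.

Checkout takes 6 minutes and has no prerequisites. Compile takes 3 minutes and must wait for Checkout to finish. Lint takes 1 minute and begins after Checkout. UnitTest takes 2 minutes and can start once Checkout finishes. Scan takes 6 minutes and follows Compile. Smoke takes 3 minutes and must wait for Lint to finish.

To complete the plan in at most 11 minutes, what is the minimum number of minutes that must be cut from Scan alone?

Current finish: 15 minutes; target: 11.
Scan is on every critical path, so each minute cut from Scan cuts the finish by one (this holds down to a finish of 10).
Need 15 − 11 = 4 minutes off Scan → Scan becomes 2 minutes, finish becomes 11.

4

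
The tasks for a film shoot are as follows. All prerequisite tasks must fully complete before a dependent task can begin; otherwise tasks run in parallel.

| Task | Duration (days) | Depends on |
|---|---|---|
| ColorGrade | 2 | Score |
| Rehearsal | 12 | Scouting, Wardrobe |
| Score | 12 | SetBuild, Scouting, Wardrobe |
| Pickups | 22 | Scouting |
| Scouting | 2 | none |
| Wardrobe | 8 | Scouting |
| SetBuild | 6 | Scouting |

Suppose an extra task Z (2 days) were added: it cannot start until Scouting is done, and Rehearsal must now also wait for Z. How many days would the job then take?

Originally the job takes 24 days.
With Z inserted, Rehearsal now waits for max(Scouting, Wardrobe, Z).
New critical path: Scouting→Wardrobe→Score→ColorGrade = 2+8+12+2 = 24 ⇒ 24 days.

24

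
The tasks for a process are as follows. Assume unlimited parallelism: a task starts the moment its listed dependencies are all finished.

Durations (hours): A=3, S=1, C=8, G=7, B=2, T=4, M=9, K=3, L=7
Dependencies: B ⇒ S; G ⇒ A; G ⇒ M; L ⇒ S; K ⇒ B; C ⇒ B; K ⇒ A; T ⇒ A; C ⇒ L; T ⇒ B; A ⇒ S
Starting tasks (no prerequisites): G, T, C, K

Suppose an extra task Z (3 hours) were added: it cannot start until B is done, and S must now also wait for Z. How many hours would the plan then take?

16

Originally the plan takes 16 hours.
With Z inserted, S now waits for max(B, A, L, Z).
New critical path: G→M = 7+9 = 16 ⇒ 16 hours.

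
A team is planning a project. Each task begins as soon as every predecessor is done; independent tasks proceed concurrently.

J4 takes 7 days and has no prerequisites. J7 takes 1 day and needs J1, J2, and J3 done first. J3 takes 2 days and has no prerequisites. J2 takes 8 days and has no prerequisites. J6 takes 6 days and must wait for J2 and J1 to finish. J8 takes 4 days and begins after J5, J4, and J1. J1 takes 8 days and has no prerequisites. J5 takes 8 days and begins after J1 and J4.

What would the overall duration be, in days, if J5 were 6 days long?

18

The binding path is J1→J5→J8 = 8+8+4 = 20; finish at 20 days.
Since J5 is critical, the -2 change carries straight to that chain (now 18 days).
No other chain overtakes it, so the finish is 18 days.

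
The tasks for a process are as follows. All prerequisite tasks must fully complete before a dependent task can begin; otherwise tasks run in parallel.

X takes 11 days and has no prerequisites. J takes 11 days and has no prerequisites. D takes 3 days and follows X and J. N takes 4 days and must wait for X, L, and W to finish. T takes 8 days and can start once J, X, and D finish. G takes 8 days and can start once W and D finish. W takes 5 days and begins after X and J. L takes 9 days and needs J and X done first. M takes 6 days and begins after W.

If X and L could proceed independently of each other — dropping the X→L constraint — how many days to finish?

Before: longest chain X→L→N = 11+9+4 = 24, finish 24.
Dropping X→L doesn't change L's earliest start (11); another predecessor still binds.
The longest chain is now X→W→G = 11+5+8 = 24, so the job takes 24 days.

24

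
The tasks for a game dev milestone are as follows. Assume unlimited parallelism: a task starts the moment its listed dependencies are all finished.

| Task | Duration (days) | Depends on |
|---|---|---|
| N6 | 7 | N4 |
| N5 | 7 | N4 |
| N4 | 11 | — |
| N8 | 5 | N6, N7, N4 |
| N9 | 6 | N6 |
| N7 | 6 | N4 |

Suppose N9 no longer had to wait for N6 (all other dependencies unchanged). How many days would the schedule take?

Original critical path: N4→N6→N9 = 11+7+6 = 24 ⇒ 24 days.
Without N6→N9, N9's earliest start moves from 18 to 0.
New critical path: N4→N6→N8 = 11+7+5 = 23 ⇒ 23 days.

23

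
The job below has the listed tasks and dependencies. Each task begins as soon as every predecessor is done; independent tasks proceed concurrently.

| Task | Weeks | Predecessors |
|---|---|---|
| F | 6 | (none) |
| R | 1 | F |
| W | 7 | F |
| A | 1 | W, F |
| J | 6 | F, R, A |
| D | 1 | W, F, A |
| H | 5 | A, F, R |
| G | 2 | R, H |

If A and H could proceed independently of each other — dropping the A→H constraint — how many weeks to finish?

Before: longest chain F→W→A→H→G = 6+7+1+5+2 = 21, finish 21.
Without A→H, H's earliest start moves from 14 to 7.
The longest chain is now F→W→A→J = 6+7+1+6 = 20, so the job takes 20 weeks.

20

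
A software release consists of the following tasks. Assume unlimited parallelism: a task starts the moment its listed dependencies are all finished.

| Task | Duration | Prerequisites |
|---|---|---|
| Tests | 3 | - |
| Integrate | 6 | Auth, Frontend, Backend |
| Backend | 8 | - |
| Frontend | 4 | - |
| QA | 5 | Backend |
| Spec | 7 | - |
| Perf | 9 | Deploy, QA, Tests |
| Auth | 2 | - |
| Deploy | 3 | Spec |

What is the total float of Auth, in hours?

14

Backend→QA→Perf = 8+5+9 = 22 sets the makespan at 22 hours.
Longest path through Auth: 8 hours (earliest finish 2, latest finish 16).
So Auth can slip 16 − 2 = 14 hours.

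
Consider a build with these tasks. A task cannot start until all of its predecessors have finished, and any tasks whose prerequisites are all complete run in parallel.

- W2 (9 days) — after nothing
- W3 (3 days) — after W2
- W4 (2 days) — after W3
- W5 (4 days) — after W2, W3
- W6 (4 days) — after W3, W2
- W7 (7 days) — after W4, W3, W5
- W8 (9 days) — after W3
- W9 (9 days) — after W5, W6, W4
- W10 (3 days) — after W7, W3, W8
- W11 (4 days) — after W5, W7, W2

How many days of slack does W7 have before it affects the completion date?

0

W2→W3→W5→W7→W11 = 9+3+4+7+4 = 27 sets the makespan at 27 days.
Longest path through W7: 27 days (earliest finish 23, latest finish 23).
Float = 27 − 27 = 0.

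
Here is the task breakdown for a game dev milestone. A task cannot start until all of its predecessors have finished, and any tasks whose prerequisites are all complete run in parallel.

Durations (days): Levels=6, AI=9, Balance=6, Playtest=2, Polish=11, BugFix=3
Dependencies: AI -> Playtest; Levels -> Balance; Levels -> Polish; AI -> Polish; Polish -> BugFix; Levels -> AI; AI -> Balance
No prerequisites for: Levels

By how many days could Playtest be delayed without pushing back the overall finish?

12

The longest chain is Levels→AI→Polish→BugFix = 6+9+11+3 = 29; overall finish 29 days.
Longest path through Playtest: 17 days (earliest finish 17, latest finish 29).
Float = 29 − 17 = 12.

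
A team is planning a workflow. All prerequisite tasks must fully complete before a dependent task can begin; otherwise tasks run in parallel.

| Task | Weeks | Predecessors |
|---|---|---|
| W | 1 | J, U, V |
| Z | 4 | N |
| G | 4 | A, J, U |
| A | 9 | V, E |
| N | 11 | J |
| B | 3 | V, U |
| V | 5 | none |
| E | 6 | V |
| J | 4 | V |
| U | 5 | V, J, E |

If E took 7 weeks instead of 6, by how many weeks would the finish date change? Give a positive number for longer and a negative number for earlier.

1

Critical path before the change: V→E→A→G = 5+6+9+4 = 24 giving 24 weeks.
E lies on that path, so at 7 weeks the path becomes 25 weeks.
No other chain overtakes it, so the finish is 25 weeks.
Change in finish: 25 − 24 = +1 weeks.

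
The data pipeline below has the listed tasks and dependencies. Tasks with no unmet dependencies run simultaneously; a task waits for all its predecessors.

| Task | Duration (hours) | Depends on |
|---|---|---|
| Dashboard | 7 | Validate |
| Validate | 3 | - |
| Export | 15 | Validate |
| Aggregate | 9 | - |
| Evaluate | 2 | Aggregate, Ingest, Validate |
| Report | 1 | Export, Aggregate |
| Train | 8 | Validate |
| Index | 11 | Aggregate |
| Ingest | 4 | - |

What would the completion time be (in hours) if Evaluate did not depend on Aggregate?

20

Original critical path: Aggregate→Index = 9+11 = 20 ⇒ 20 hours.
Without Aggregate→Evaluate, Evaluate's earliest start moves from 9 to 4.
New critical path: Aggregate→Index = 9+11 = 20 ⇒ 20 hours.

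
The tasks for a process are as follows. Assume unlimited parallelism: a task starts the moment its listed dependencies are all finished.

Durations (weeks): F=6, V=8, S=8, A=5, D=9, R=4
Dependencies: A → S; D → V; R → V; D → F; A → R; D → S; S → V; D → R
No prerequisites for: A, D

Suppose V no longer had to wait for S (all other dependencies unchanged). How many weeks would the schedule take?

21

With the dependency in place, D→S→V = 9+8+8 = 25 sets the finish at 25 weeks.
Without S→V, V's earliest start moves from 17 to 13.
After: D→R→V = 9+4+8 = 21 → 21 weeks.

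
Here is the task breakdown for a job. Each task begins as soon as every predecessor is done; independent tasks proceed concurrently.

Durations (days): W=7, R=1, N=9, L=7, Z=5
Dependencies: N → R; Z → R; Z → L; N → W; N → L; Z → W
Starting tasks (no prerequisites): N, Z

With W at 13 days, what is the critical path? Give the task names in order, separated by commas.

As given, the longest chain is N→W = 9+7 = 16, so the finish is 16 days.
W lies on that path, so at 13 days the path becomes 22 days.
That remains the longest chain; total 22 days.

N, W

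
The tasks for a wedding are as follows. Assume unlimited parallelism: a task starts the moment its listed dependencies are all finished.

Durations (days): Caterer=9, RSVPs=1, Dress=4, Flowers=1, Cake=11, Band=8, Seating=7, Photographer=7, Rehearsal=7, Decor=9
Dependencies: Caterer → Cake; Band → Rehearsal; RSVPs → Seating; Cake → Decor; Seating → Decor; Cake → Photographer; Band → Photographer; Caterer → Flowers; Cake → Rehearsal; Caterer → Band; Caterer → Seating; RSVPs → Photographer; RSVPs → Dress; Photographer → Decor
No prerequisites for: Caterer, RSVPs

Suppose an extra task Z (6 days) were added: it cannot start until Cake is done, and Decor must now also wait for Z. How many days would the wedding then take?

36

Originally the wedding takes 36 days.
With Z inserted, Decor now waits for max(Cake, Photographer, Seating, Z).
New critical path: Caterer→Cake→Photographer→Decor = 9+11+7+9 = 36 ⇒ 36 days.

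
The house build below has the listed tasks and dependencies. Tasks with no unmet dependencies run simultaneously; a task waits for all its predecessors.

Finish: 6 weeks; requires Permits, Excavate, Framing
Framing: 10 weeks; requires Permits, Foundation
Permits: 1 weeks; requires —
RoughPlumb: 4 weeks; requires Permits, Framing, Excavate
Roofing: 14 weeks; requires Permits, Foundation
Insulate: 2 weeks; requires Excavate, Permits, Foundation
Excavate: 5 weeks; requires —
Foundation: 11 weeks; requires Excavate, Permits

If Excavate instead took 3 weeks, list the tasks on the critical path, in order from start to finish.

Excavate, Foundation, Framing, Finish

Actual critical path: Excavate→Foundation→Framing→Finish = 5+11+10+6 = 32 ⇒ 32 weeks.
Since Excavate is critical, the -2 change carries straight to that chain (now 30 weeks).
The critical path is still Excavate→Foundation→Framing→Finish; finish is now 30 weeks.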